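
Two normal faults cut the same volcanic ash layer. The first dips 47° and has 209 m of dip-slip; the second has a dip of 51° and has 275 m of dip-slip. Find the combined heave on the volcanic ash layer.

heave_A = 209 × cos(47°) = 142.5 m
heave_B = 275 × cos(51°) = 173.1 m
total = 142.5 + 173.1 = 316 m

316 m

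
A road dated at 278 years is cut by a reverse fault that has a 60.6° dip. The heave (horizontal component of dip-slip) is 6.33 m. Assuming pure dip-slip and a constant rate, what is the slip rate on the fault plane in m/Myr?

dip-slip = heave / cos(dip) = 6.33 m / cos(60.6°) = 12.89 m
rate = 12.89 m / 278 years = 0.0464 m/yr = 46400 m/Myr

46400 m/Myr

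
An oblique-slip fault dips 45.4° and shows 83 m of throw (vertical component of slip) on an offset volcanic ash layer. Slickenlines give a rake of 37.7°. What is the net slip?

dip-slip = throw / sin(dip) = 83 / sin(45.4°) = 116.6 m
net slip = dip-slip / sin(rake) = 116.6 / sin(37.7°) = 191 m

191 m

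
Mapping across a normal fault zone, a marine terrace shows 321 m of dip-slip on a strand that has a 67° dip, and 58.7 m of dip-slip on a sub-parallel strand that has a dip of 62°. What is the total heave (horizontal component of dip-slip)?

153 m

heave_A = 321 × cos(67°) = 125.4 m
heave_B = 58.7 × cos(62°) = 27.56 m
total = 125.4 + 27.56 = 153 m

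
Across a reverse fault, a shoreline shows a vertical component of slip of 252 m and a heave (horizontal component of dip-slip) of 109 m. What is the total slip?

275 m

net slip = √(throw² + heave²) = √(252² + 109²) = 275 m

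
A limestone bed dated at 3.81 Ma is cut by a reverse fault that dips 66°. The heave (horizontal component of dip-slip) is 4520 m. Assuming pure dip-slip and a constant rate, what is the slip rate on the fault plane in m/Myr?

2920 m/Myr

dip-slip = heave / cos(dip) = 4520 m / cos(66°) = 11110 m
rate = 11110 m / 3.81 Ma = 0.00292 m/yr = 2920 m/Myr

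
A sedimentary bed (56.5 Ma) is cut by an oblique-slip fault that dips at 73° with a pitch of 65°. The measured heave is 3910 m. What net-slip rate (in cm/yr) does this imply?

dip-slip = heave / cos(dip) = 3910 / cos(73°) = 13370 m
net slip = dip-slip / sin(rake) = 13370 / sin(65°) = 14760 m
rate = 14760 m / 56.5 Ma = 0.000261 m/yr = 0.0261 cm/yr

0.0261 cm/yr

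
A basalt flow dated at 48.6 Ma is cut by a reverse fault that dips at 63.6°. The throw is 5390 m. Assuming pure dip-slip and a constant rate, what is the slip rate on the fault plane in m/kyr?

0.124 m/kyr

dip-slip = throw / sin(dip) = 5390 m / sin(63.6°) = 6018 m
rate = 6018 m / 48.6 Ma = 0.000124 m/yr = 0.124 m/kyr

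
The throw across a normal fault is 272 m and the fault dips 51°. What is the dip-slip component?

350 m

dip-slip = throw / sin(dip) = 272 / sin(51°) = 350 m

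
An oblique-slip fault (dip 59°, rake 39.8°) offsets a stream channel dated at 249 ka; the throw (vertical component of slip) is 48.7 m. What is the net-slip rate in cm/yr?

0.0356 cm/yr

dip-slip = throw / sin(dip) = 48.7 / sin(59°) = 56.82 m
net slip = dip-slip / sin(rake) = 56.82 / sin(39.8°) = 88.76 m
rate = 88.76 m / 249 ka = 0.000356 m/yr = 0.0356 cm/yr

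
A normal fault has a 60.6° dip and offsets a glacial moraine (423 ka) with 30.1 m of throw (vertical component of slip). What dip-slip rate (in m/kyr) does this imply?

dip-slip = throw / sin(dip) = 30.1 m / sin(60.6°) = 34.55 m
rate = 34.55 m / 423 ka = 0.0000817 m/yr = 0.0817 m/kyr

0.0817 m/kyr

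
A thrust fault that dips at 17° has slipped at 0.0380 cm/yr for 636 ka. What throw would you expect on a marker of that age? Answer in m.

70.7 m

dip-slip = rate × time = 0.0380 cm/yr × 636 ka = 241.7 m
throw = dip-slip × sin(dip) = 241.7 × sin(17°) = 70.7 m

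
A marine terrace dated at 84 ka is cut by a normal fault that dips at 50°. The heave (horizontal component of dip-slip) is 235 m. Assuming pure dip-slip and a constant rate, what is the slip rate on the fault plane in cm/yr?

dip-slip = heave / cos(dip) = 235 m / cos(50°) = 365.6 m
rate = 365.6 m / 84 ka = 0.00435 m/yr = 0.435 cm/yr

0.435 cm/yr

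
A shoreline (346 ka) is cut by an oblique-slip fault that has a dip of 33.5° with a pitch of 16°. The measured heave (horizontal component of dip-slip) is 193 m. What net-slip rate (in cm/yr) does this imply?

dip-slip = heave / cos(dip) = 193 / cos(33.5°) = 231.4 m
net slip = dip-slip / sin(rake) = 231.4 / sin(16°) = 839.7 m
rate = 839.7 m / 346 ka = 0.00243 m/yr = 0.243 cm/yr

0.243 cm/yr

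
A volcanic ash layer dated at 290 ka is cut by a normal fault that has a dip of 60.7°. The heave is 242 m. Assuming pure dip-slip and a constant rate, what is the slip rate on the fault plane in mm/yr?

1.71 mm/yr

dip-slip = heave / cos(dip) = 242 m / cos(60.7°) = 494.5 m
rate = 494.5 m / 290 ka = 0.00171 m/yr = 1.71 mm/yr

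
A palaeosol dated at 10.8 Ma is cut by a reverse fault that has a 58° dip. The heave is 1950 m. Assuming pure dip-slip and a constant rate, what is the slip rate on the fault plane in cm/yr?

dip-slip = heave / cos(dip) = 1950 m / cos(58°) = 3680 m
rate = 3680 m / 10.8 Ma = 0.000341 m/yr = 0.0341 cm/yr

0.0341 cm/yr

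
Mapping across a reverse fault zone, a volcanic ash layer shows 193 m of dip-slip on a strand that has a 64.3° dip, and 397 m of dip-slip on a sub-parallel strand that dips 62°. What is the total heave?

heave_A = 193 × cos(64.3°) = 83.70 m
heave_B = 397 × cos(62°) = 186.4 m
total = 83.70 + 186.4 = 270 m

270 m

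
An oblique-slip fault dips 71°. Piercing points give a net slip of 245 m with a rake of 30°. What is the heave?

dip-slip = net slip × sin(rake) = 245 m × sin(30°) = 122.5 m
heave = dip-slip × cos(dip) = 122.5 × cos(71°) = 39.9 m

39.9 m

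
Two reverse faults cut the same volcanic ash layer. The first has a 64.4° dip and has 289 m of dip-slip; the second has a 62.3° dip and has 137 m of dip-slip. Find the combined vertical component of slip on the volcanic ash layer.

throw_A = 289 × sin(64.4°) = 260.6 m
throw_B = 137 × sin(62.3°) = 121.3 m
total = 260.6 + 121.3 = 382 m

382 m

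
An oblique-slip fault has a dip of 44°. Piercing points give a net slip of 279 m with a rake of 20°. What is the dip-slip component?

dip-slip = net slip × sin(rake) = 279 m × sin(20°) = 95.4 m

95.4 m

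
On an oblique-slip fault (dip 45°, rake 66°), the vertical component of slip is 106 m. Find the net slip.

164 m

dip-slip = throw / sin(dip) = 106 / sin(45°) = 149.9 m
net slip = dip-slip / sin(rake) = 149.9 / sin(66°) = 164 m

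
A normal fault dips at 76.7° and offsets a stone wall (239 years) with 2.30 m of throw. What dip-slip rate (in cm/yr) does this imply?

dip-slip = throw / sin(dip) = 2.30 m / sin(76.7°) = 2.363 m
rate = 2.363 m / 239 years = 0.00989 m/yr = 0.989 cm/yr

0.989 cm/yr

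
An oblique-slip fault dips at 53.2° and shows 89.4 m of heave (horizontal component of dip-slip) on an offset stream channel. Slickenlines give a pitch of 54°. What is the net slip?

dip-slip = heave / cos(dip) = 89.4 / cos(53.2°) = 149.2 m
net slip = dip-slip / sin(rake) = 149.2 / sin(54°) = 184 m

184 m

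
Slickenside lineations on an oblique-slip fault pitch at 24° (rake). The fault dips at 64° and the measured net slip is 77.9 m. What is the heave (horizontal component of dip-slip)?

13.9 m

dip-slip = net slip × sin(rake) = 77.9 m × sin(24°) = 31.68 m
heave = dip-slip × cos(dip) = 31.68 × cos(64°) = 13.9 m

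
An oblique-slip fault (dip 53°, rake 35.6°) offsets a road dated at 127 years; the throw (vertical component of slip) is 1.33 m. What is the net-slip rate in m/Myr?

dip-slip = throw / sin(dip) = 1.33 / sin(53°) = 1.665 m
net slip = dip-slip / sin(rake) = 1.665 / sin(35.6°) = 2.861 m
rate = 2.861 m / 127 years = 0.0225 m/yr = 22500 m/Myr

22500 m/Myr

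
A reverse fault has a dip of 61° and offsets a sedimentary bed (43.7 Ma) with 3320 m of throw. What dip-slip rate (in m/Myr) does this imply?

dip-slip = throw / sin(dip) = 3320 m / sin(61°) = 3796 m
rate = 3796 m / 43.7 Ma = 0.0000869 m/yr = 86.9 m/Myr

86.9 m/Myr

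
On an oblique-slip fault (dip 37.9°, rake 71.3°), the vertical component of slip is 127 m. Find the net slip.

dip-slip = throw / sin(dip) = 127 / sin(37.9°) = 206.7 m
net slip = dip-slip / sin(rake) = 206.7 / sin(71.3°) = 218 m

218 m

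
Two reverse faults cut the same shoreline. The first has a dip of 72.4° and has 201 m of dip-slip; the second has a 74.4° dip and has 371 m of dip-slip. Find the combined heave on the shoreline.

161 m

heave_A = 201 × cos(72.4°) = 60.78 m
heave_B = 371 × cos(74.4°) = 99.77 m
total = 60.78 + 99.77 = 161 m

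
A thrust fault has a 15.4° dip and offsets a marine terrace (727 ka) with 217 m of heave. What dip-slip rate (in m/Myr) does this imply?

dip-slip = heave / cos(dip) = 217 m / cos(15.4°) = 225.1 m
rate = 225.1 m / 727 ka = 0.000310 m/yr = 310 m/Myr

310 m/Myr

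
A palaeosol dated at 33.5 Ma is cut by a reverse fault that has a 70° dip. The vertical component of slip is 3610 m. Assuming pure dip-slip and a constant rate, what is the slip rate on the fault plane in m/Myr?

dip-slip = throw / sin(dip) = 3610 m / sin(70°) = 3842 m
rate = 3842 m / 33.5 Ma = 0.000115 m/yr = 115 m/Myr

115 m/Myr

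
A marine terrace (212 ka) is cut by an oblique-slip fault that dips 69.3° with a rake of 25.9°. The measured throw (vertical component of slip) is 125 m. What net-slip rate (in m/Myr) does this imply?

1440 m/Myr

dip-slip = throw / sin(dip) = 125 / sin(69.3°) = 133.6 m
net slip = dip-slip / sin(rake) = 133.6 / sin(25.9°) = 305.9 m
rate = 305.9 m / 212 ka = 0.00144 m/yr = 1440 m/Myr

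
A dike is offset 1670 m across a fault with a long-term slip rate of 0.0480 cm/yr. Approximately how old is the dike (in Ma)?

3.48 Ma

age = offset / rate = 1670 m / (0.0480 cm/yr) = 3.48e+06 yr = 3.48 Ma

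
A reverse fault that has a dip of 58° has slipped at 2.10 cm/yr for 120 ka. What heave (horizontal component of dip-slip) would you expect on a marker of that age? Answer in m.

1340 m

dip-slip = rate × time = 2.10 cm/yr × 120 ka = 2520 m
heave = dip-slip × cos(dip) = 2520 × cos(58°) = 1340 m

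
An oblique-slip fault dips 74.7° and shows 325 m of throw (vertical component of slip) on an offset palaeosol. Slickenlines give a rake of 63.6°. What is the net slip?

dip-slip = throw / sin(dip) = 325 / sin(74.7°) = 336.9 m
net slip = dip-slip / sin(rake) = 336.9 / sin(63.6°) = 376 m

376 m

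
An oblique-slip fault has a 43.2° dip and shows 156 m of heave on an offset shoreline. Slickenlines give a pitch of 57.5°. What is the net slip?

254 m

dip-slip = heave / cos(dip) = 156 / cos(43.2°) = 214 m
net slip = dip-slip / sin(rake) = 214 / sin(57.5°) = 254 m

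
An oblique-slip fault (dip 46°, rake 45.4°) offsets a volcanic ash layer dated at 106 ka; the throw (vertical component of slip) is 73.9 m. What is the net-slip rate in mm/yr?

dip-slip = throw / sin(dip) = 73.9 / sin(46°) = 102.7 m
net slip = dip-slip / sin(rake) = 102.7 / sin(45.4°) = 144.3 m
rate = 144.3 m / 106 ka = 0.00136 m/yr = 1.36 mm/yr

1.36 mm/yr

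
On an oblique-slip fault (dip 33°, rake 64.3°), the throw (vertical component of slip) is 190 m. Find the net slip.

dip-slip = throw / sin(dip) = 190 / sin(33°) = 348.9 m
net slip = dip-slip / sin(rake) = 348.9 / sin(64.3°) = 387 m

387 m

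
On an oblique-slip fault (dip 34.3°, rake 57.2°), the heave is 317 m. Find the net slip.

dip-slip = heave / cos(dip) = 317 / cos(34.3°) = 383.7 m
net slip = dip-slip / sin(rake) = 383.7 / sin(57.2°) = 457 m

457 m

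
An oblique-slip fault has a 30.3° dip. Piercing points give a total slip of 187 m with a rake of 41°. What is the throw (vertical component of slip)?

61.9 m

dip-slip = net slip × sin(rake) = 187 m × sin(41°) = 122.7 m
throw = dip-slip × sin(dip) = 122.7 × sin(30.3°) = 61.9 m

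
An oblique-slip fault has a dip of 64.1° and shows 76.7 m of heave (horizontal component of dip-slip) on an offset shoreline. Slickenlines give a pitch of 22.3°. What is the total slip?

dip-slip = heave / cos(dip) = 76.7 / cos(64.1°) = 175.6 m
net slip = dip-slip / sin(rake) = 175.6 / sin(22.3°) = 463 m

463 m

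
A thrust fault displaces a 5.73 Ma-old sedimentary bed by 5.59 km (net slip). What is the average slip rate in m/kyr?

0.976 m/kyr

rate = 5.59 km / 5.73 Ma = 0.000976 m/yr = 0.976 m/kyr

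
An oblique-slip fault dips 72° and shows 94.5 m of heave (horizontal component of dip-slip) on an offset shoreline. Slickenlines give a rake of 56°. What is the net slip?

369 m

dip-slip = heave / cos(dip) = 94.5 / cos(72°) = 305.8 m
net slip = dip-slip / sin(rake) = 305.8 / sin(56°) = 369 m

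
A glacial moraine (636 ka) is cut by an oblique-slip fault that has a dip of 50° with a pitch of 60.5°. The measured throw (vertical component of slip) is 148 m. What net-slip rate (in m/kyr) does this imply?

dip-slip = throw / sin(dip) = 148 / sin(50°) = 193.2 m
net slip = dip-slip / sin(rake) = 193.2 / sin(60.5°) = 222 m
rate = 222 m / 636 ka = 0.000349 m/yr = 0.349 m/kyr

0.349 m/kyr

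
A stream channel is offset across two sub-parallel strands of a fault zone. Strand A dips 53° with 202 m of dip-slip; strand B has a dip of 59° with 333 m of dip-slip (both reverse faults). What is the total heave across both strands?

heave_A = 202 × cos(53°) = 121.6 m
heave_B = 333 × cos(59°) = 171.5 m
total = 121.6 + 171.5 = 293 m

293 m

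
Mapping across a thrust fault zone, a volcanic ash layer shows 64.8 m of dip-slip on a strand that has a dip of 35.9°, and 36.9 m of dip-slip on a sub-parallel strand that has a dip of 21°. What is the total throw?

51.2 m

throw_A = 64.8 × sin(35.9°) = 38 m
throw_B = 36.9 × sin(21°) = 13.22 m
total = 38 + 13.22 = 51.2 m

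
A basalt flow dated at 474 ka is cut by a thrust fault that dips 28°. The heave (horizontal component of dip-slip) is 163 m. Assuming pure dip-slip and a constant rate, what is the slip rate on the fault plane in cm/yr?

dip-slip = heave / cos(dip) = 163 m / cos(28°) = 184.6 m
rate = 184.6 m / 474 ka = 0.000389 m/yr = 0.0389 cm/yr

0.0389 cm/yr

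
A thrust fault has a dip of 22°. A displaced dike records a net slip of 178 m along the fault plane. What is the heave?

heave = dip-slip × cos(dip) = 178 m × cos(22°) = 165 m

165 m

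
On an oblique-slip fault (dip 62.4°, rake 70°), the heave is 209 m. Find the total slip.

dip-slip = heave / cos(dip) = 209 / cos(62.4°) = 451.1 m
net slip = dip-slip / sin(rake) = 451.1 / sin(70°) = 480 m

480 m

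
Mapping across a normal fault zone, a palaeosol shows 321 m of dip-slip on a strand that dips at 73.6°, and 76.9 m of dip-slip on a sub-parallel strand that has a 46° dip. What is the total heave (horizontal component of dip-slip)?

144 m

heave_A = 321 × cos(73.6°) = 90.63 m
heave_B = 76.9 × cos(46°) = 53.42 m
total = 90.63 + 53.42 = 144 m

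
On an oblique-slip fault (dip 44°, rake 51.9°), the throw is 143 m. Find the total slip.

dip-slip = throw / sin(dip) = 143 / sin(44°) = 205.9 m
net slip = dip-slip / sin(rake) = 205.9 / sin(51.9°) = 262 m

262 m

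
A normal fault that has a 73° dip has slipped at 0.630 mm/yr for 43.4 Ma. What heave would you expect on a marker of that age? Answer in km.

7.99 km

dip-slip = rate × time = 0.630 mm/yr × 43.4 Ma = 27340 m
heave = dip-slip × cos(dip) = 27340 × cos(73°) = 7990 m = 7.99 km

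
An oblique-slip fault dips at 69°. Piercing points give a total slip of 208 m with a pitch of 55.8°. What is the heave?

61.7 m

dip-slip = net slip × sin(rake) = 208 m × sin(55.8°) = 172 m
heave = dip-slip × cos(dip) = 172 × cos(69°) = 61.7 m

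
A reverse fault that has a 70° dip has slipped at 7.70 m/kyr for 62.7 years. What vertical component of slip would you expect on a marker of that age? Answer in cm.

dip-slip = rate × time = 7.70 m/kyr × 62.7 years = 0.4828 m
throw = dip-slip × sin(dip) = 0.4828 × sin(70°) = 0.454 m = 45.4 cm

45.4 cm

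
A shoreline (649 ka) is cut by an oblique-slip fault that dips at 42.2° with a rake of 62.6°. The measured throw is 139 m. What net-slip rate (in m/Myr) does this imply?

dip-slip = throw / sin(dip) = 139 / sin(42.2°) = 206.9 m
net slip = dip-slip / sin(rake) = 206.9 / sin(62.6°) = 233.1 m
rate = 233.1 m / 649 ka = 0.000359 m/yr = 359 m/Myr

359 m/Myr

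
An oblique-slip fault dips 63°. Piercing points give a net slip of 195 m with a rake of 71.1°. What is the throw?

164 m

dip-slip = net slip × sin(rake) = 195 m × sin(71.1°) = 184.5 m
throw = dip-slip × sin(dip) = 184.5 × sin(63°) = 164 m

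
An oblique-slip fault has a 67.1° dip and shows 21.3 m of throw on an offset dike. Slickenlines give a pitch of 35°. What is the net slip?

dip-slip = throw / sin(dip) = 21.3 / sin(67.1°) = 23.12 m
net slip = dip-slip / sin(rake) = 23.12 / sin(35°) = 40.3 m

40.3 m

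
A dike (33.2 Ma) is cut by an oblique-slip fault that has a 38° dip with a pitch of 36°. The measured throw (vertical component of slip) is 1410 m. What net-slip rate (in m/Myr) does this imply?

117 m/Myr

dip-slip = throw / sin(dip) = 1410 / sin(38°) = 2290 m
net slip = dip-slip / sin(rake) = 2290 / sin(36°) = 3896 m
rate = 3896 m / 33.2 Ma = 0.000117 m/yr = 117 m/Myr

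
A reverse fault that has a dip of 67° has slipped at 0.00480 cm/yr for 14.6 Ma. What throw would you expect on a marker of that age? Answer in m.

645 m

dip-slip = rate × time = 0.00480 cm/yr × 14.6 Ma = 700.8 m
throw = dip-slip × sin(dip) = 700.8 × sin(67°) = 645 m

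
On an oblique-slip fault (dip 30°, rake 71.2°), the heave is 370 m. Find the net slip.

451 m

dip-slip = heave / cos(dip) = 370 / cos(30°) = 427.2 m
net slip = dip-slip / sin(rake) = 427.2 / sin(71.2°) = 451 m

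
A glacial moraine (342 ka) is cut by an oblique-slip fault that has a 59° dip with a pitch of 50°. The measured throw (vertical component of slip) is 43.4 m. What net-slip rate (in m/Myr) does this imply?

dip-slip = throw / sin(dip) = 43.4 / sin(59°) = 50.63 m
net slip = dip-slip / sin(rake) = 50.63 / sin(50°) = 66.10 m
rate = 66.10 m / 342 ka = 0.000193 m/yr = 193 m/Myr

193 m/Myr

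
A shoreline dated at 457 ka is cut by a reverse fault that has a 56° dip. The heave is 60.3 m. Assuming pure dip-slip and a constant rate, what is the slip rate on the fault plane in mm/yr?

0.236 mm/yr

dip-slip = heave / cos(dip) = 60.3 m / cos(56°) = 107.8 m
rate = 107.8 m / 457 ka = 0.000236 m/yr = 0.236 mm/yr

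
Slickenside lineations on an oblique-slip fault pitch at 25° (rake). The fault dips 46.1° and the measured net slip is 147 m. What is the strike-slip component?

strike-slip = net slip × cos(rake) = 147 m × cos(25°) = 133 m

133 m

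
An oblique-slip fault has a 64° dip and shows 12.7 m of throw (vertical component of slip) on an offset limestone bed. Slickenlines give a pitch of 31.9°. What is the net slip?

26.7 m

dip-slip = throw / sin(dip) = 12.7 / sin(64°) = 14.13 m
net slip = dip-slip / sin(rake) = 14.13 / sin(31.9°) = 26.7 m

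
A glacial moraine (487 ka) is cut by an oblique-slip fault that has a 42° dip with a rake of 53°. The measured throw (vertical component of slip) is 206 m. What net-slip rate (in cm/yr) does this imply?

dip-slip = throw / sin(dip) = 206 / sin(42°) = 307.9 m
net slip = dip-slip / sin(rake) = 307.9 / sin(53°) = 385.5 m
rate = 385.5 m / 487 ka = 0.000792 m/yr = 0.0792 cm/yr

0.0792 cm/yr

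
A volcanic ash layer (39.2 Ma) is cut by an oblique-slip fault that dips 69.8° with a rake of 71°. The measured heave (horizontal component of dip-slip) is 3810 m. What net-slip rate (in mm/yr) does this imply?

dip-slip = heave / cos(dip) = 3810 / cos(69.8°) = 11030 m
net slip = dip-slip / sin(rake) = 11030 / sin(71°) = 11670 m
rate = 11670 m / 39.2 Ma = 0.000298 m/yr = 0.298 mm/yr

0.298 mm/yr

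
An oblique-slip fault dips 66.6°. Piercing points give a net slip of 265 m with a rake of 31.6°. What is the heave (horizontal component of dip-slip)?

dip-slip = net slip × sin(rake) = 265 m × sin(31.6°) = 138.9 m
heave = dip-slip × cos(dip) = 138.9 × cos(66.6°) = 55.1 m

55.1 m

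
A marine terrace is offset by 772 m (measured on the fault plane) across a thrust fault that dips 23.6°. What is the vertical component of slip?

309 m

throw = dip-slip × sin(dip) = 772 m × sin(23.6°) = 309 m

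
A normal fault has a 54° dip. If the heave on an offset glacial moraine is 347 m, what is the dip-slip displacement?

590 m

dip-slip = heave / cos(dip) = 347 / cos(54°) = 590 m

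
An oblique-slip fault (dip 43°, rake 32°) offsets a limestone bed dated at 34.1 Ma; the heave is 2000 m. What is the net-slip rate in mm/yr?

dip-slip = heave / cos(dip) = 2000 / cos(43°) = 2735 m
net slip = dip-slip / sin(rake) = 2735 / sin(32°) = 5161 m
rate = 5161 m / 34.1 Ma = 0.000151 m/yr = 0.151 mm/yr

0.151 mm/yr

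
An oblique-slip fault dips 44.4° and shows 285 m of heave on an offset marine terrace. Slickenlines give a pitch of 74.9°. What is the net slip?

413 m

dip-slip = heave / cos(dip) = 285 / cos(44.4°) = 398.9 m
net slip = dip-slip / sin(rake) = 398.9 / sin(74.9°) = 413 m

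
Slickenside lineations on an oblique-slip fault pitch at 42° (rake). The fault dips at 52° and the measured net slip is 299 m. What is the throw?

158 m

dip-slip = net slip × sin(rake) = 299 m × sin(42°) = 200.1 m
throw = dip-slip × sin(dip) = 200.1 × sin(52°) = 158 m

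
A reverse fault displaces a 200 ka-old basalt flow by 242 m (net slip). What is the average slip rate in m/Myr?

rate = 242 m / 200 ka = 0.00121 m/yr = 1210 m/Myr

1210 m/Myr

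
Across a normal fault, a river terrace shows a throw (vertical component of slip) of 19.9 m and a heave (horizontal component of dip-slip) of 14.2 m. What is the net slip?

24.4 m

net slip = √(throw² + heave²) = √(19.9² + 14.2²) = 24.4 m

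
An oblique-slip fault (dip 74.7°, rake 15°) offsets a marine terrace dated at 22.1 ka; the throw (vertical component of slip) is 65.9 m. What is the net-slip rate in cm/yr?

dip-slip = throw / sin(dip) = 65.9 / sin(74.7°) = 68.32 m
net slip = dip-slip / sin(rake) = 68.32 / sin(15°) = 264 m
rate = 264 m / 22.1 ka = 0.0119 m/yr = 1.19 cm/yr

1.19 cm/yr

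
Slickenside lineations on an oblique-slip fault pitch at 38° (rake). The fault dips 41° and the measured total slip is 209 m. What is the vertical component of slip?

84.4 m

dip-slip = net slip × sin(rake) = 209 m × sin(38°) = 128.7 m
throw = dip-slip × sin(dip) = 128.7 × sin(41°) = 84.4 m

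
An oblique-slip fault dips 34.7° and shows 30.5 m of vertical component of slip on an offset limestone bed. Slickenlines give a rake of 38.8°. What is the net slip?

85.5 m

dip-slip = throw / sin(dip) = 30.5 / sin(34.7°) = 53.58 m
net slip = dip-slip / sin(rake) = 53.58 / sin(38.8°) = 85.5 m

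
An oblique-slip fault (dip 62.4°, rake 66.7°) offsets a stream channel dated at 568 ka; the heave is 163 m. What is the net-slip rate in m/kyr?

dip-slip = heave / cos(dip) = 163 / cos(62.4°) = 351.8 m
net slip = dip-slip / sin(rake) = 351.8 / sin(66.7°) = 383.1 m
rate = 383.1 m / 568 ka = 0.000674 m/yr = 0.674 m/kyr

0.674 m/kyr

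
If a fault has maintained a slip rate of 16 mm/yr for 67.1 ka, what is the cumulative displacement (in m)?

slip = rate × time = 16 mm/yr × 67.1 ka = 1070 m

1070 m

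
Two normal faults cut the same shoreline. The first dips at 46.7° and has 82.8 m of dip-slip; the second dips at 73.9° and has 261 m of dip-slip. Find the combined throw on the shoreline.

throw_A = 82.8 × sin(46.7°) = 60.26 m
throw_B = 261 × sin(73.9°) = 250.8 m
total = 60.26 + 250.8 = 311 m

311 m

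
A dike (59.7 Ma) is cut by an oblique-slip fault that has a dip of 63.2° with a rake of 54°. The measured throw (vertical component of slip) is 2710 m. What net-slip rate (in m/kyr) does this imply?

0.0629 m/kyr

dip-slip = throw / sin(dip) = 2710 / sin(63.2°) = 3036 m
net slip = dip-slip / sin(rake) = 3036 / sin(54°) = 3753 m
rate = 3753 m / 59.7 Ma = 0.0000629 m/yr = 0.0629 m/kyr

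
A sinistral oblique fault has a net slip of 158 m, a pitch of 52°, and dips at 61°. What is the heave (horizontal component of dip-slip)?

60.4 m

dip-slip = net slip × sin(rake) = 158 m × sin(52°) = 124.5 m
heave = dip-slip × cos(dip) = 124.5 × cos(61°) = 60.4 m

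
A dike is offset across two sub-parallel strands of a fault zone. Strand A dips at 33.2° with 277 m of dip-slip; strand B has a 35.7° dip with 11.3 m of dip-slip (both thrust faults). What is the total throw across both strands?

throw_A = 277 × sin(33.2°) = 151.7 m
throw_B = 11.3 × sin(35.7°) = 6.594 m
total = 151.7 + 6.594 = 158 m

158 m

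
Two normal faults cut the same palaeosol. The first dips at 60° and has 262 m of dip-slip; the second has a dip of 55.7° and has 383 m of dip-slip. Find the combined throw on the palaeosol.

543 m

throw_A = 262 × sin(60°) = 226.9 m
throw_B = 383 × sin(55.7°) = 316.4 m
total = 226.9 + 316.4 = 543 m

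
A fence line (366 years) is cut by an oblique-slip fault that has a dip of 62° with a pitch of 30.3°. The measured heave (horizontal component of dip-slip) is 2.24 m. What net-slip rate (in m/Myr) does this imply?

25800 m/Myr

dip-slip = heave / cos(dip) = 2.24 / cos(62°) = 4.771 m
net slip = dip-slip / sin(rake) = 4.771 / sin(30.3°) = 9.457 m
rate = 9.457 m / 366 years = 0.0258 m/yr = 25800 m/Myr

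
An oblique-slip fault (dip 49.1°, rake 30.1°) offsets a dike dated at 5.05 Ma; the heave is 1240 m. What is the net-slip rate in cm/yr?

0.0748 cm/yr

dip-slip = heave / cos(dip) = 1240 / cos(49.1°) = 1894 m
net slip = dip-slip / sin(rake) = 1894 / sin(30.1°) = 3776 m
rate = 3776 m / 5.05 Ma = 0.000748 m/yr = 0.0748 cm/yr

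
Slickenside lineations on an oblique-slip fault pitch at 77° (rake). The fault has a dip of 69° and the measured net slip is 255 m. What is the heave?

89 m

dip-slip = net slip × sin(rake) = 255 m × sin(77°) = 248.5 m
heave = dip-slip × cos(dip) = 248.5 × cos(69°) = 89 m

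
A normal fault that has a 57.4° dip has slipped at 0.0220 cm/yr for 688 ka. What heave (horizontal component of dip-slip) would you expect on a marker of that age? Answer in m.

81.5 m

dip-slip = rate × time = 0.0220 cm/yr × 688 ka = 151.4 m
heave = dip-slip × cos(dip) = 151.4 × cos(57.4°) = 81.5 m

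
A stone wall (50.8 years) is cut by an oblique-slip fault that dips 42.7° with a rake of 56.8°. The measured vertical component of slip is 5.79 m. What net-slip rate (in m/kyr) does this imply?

dip-slip = throw / sin(dip) = 5.79 / sin(42.7°) = 8.538 m
net slip = dip-slip / sin(rake) = 8.538 / sin(56.8°) = 10.20 m
rate = 10.20 m / 50.8 years = 0.201 m/yr = 201 m/kyr

201 m/kyr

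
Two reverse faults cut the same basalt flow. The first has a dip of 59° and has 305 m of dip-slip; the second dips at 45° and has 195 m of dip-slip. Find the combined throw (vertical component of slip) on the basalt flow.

throw_A = 305 × sin(59°) = 261.4 m
throw_B = 195 × sin(45°) = 137.9 m
total = 261.4 + 137.9 = 399 m

399 m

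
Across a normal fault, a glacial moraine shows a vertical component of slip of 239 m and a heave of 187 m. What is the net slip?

net slip = √(throw² + heave²) = √(239² + 187²) = 303 m

303 m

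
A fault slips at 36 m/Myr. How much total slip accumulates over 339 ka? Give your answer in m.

12.2 m

slip = rate × time = 36 m/Myr × 339 ka = 12.2 m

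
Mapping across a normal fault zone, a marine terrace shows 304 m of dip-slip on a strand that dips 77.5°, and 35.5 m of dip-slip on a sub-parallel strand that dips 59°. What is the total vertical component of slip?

throw_A = 304 × sin(77.5°) = 296.8 m
throw_B = 35.5 × sin(59°) = 30.43 m
total = 296.8 + 30.43 = 327 m

327 m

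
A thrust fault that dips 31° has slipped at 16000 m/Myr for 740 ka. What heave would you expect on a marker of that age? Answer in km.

dip-slip = rate × time = 16000 m/Myr × 740 ka = 11840 m
heave = dip-slip × cos(dip) = 11840 × cos(31°) = 10100 m = 10.1 km

10.1 km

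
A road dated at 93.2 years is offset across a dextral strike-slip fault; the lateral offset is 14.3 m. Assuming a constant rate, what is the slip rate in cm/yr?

rate = 14.3 m / 93.2 years = 0.153 m/yr = 15.3 cm/yr

15.3 cm/yr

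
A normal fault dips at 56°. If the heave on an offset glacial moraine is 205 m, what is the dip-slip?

dip-slip = heave / cos(dip) = 205 / cos(56°) = 367 m

367 m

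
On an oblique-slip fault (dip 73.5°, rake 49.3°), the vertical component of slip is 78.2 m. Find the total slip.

108 m

dip-slip = throw / sin(dip) = 78.2 / sin(73.5°) = 81.56 m
net slip = dip-slip / sin(rake) = 81.56 / sin(49.3°) = 108 m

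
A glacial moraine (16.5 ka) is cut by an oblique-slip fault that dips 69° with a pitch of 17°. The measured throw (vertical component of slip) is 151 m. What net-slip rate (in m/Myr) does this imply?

33500 m/Myr

dip-slip = throw / sin(dip) = 151 / sin(69°) = 161.7 m
net slip = dip-slip / sin(rake) = 161.7 / sin(17°) = 553.2 m
rate = 553.2 m / 16.5 ka = 0.0335 m/yr = 33500 m/Myr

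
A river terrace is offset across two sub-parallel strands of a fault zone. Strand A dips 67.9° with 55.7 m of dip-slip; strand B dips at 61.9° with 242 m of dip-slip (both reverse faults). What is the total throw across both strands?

throw_A = 55.7 × sin(67.9°) = 51.61 m
throw_B = 242 × sin(61.9°) = 213.5 m
total = 51.61 + 213.5 = 265 m

265 m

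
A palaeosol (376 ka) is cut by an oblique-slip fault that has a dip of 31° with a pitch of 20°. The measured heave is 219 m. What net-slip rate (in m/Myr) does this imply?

dip-slip = heave / cos(dip) = 219 / cos(31°) = 255.5 m
net slip = dip-slip / sin(rake) = 255.5 / sin(20°) = 747 m
rate = 747 m / 376 ka = 0.00199 m/yr = 1990 m/Myr

1990 m/Myr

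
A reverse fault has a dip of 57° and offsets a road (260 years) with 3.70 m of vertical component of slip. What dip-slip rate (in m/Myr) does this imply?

dip-slip = throw / sin(dip) = 3.70 m / sin(57°) = 4.412 m
rate = 4.412 m / 260 years = 0.0170 m/yr = 17000 m/Myr

17000 m/Myr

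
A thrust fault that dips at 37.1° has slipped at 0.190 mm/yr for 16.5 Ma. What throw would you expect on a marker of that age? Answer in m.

dip-slip = rate × time = 0.190 mm/yr × 16.5 Ma = 3135 m
throw = dip-slip × sin(dip) = 3135 × sin(37.1°) = 1890 m

1890 m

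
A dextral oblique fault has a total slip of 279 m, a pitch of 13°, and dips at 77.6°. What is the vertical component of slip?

dip-slip = net slip × sin(rake) = 279 m × sin(13°) = 62.76 m
throw = dip-slip × sin(dip) = 62.76 × sin(77.6°) = 61.3 m

61.3 m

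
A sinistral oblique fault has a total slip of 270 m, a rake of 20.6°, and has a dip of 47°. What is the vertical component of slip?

69.5 m

dip-slip = net slip × sin(rake) = 270 m × sin(20.6°) = 95 m
throw = dip-slip × sin(dip) = 95 × sin(47°) = 69.5 m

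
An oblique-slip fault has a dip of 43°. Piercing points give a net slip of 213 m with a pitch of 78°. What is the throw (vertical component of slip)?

dip-slip = net slip × sin(rake) = 213 m × sin(78°) = 208.3 m
throw = dip-slip × sin(dip) = 208.3 × sin(43°) = 142 m

142 m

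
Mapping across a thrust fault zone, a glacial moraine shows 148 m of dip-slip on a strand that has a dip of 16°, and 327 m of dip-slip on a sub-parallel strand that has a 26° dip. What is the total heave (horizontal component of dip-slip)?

436 m

heave_A = 148 × cos(16°) = 142.3 m
heave_B = 327 × cos(26°) = 293.9 m
total = 142.3 + 293.9 = 436 m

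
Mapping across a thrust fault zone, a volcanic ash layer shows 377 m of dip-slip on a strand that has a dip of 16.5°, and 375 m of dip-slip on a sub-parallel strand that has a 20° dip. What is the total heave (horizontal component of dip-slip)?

714 m

heave_A = 377 × cos(16.5°) = 361.5 m
heave_B = 375 × cos(20°) = 352.4 m
total = 361.5 + 352.4 = 714 m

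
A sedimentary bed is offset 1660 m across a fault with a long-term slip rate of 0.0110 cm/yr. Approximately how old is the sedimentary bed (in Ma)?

age = offset / rate = 1660 m / (0.0110 cm/yr) = 1.51e+07 yr = 15.1 Ma

15.1 Ma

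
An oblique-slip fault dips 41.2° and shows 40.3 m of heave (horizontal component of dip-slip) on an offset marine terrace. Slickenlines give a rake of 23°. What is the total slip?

dip-slip = heave / cos(dip) = 40.3 / cos(41.2°) = 53.56 m
net slip = dip-slip / sin(rake) = 53.56 / sin(23°) = 137 m

137 m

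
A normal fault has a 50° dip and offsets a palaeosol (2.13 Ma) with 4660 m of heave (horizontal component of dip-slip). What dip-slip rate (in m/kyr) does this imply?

dip-slip = heave / cos(dip) = 4660 m / cos(50°) = 7250 m
rate = 7250 m / 2.13 Ma = 0.00340 m/yr = 3.40 m/kyr

3.40 m/kyr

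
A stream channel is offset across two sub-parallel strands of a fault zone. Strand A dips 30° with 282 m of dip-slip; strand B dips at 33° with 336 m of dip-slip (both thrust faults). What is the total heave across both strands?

526 m

heave_A = 282 × cos(30°) = 244.2 m
heave_B = 336 × cos(33°) = 281.8 m
total = 244.2 + 281.8 = 526 m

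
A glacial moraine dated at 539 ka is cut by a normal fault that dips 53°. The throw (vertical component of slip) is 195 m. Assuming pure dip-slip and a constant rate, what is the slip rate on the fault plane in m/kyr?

dip-slip = throw / sin(dip) = 195 m / sin(53°) = 244.2 m
rate = 244.2 m / 539 ka = 0.000453 m/yr = 0.453 m/kyr

0.453 m/kyr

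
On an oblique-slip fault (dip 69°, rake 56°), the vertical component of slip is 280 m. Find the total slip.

362 m

dip-slip = throw / sin(dip) = 280 / sin(69°) = 299.9 m
net slip = dip-slip / sin(rake) = 299.9 / sin(56°) = 362 m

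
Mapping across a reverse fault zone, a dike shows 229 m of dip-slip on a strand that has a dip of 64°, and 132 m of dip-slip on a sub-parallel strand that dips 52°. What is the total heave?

heave_A = 229 × cos(64°) = 100.4 m
heave_B = 132 × cos(52°) = 81.27 m
total = 100.4 + 81.27 = 182 m

182 m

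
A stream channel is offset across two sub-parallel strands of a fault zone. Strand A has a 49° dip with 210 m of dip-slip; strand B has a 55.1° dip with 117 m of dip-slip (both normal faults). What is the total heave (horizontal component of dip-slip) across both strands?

heave_A = 210 × cos(49°) = 137.8 m
heave_B = 117 × cos(55.1°) = 66.94 m
total = 137.8 + 66.94 = 205 m

205 m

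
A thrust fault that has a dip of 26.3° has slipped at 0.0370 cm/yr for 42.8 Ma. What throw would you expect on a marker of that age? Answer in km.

dip-slip = rate × time = 0.0370 cm/yr × 42.8 Ma = 15840 m
throw = dip-slip × sin(dip) = 15840 × sin(26.3°) = 7020 m = 7.02 km

7.02 km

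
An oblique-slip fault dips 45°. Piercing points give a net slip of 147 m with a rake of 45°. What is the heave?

73.5 m

dip-slip = net slip × sin(rake) = 147 m × sin(45°) = 103.9 m
heave = dip-slip × cos(dip) = 103.9 × cos(45°) = 73.5 m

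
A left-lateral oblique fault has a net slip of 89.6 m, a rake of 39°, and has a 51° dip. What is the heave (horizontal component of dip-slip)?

dip-slip = net slip × sin(rake) = 89.6 m × sin(39°) = 56.39 m
heave = dip-slip × cos(dip) = 56.39 × cos(51°) = 35.5 m

35.5 m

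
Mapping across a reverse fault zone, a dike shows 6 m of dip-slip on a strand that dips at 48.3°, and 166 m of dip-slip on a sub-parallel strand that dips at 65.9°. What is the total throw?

throw_A = 6 × sin(48.3°) = 4.480 m
throw_B = 166 × sin(65.9°) = 151.5 m
total = 4.480 + 151.5 = 156 m

156 m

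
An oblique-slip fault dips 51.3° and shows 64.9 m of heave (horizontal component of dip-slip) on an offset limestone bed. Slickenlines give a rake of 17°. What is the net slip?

dip-slip = heave / cos(dip) = 64.9 / cos(51.3°) = 103.8 m
net slip = dip-slip / sin(rake) = 103.8 / sin(17°) = 355 m

355 m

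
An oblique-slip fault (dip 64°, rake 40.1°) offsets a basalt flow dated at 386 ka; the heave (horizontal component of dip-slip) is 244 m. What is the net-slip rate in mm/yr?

dip-slip = heave / cos(dip) = 244 / cos(64°) = 556.6 m
net slip = dip-slip / sin(rake) = 556.6 / sin(40.1°) = 864.1 m
rate = 864.1 m / 386 ka = 0.00224 m/yr = 2.24 mm/yr

2.24 mm/yr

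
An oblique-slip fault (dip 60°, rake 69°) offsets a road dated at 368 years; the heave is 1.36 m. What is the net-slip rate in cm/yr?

dip-slip = heave / cos(dip) = 1.36 / cos(60°) = 2.720 m
net slip = dip-slip / sin(rake) = 2.720 / sin(69°) = 2.914 m
rate = 2.914 m / 368 years = 0.00792 m/yr = 0.792 cm/yr

0.792 cm/yr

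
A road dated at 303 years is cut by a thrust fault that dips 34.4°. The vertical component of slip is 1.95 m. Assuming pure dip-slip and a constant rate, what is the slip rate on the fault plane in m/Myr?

dip-slip = throw / sin(dip) = 1.95 m / sin(34.4°) = 3.452 m
rate = 3.452 m / 303 years = 0.0114 m/yr = 11400 m/Myr

11400 m/Myr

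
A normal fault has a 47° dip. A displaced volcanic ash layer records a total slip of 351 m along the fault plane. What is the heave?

239 m

heave = dip-slip × cos(dip) = 351 m × cos(47°) = 239 m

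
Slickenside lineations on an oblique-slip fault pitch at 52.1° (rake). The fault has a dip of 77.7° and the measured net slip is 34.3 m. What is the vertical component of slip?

dip-slip = net slip × sin(rake) = 34.3 m × sin(52.1°) = 27.07 m
throw = dip-slip × sin(dip) = 27.07 × sin(77.7°) = 26.4 m

26.4 m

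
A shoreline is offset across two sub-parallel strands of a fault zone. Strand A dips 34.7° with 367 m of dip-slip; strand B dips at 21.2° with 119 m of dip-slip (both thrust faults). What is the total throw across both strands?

throw_A = 367 × sin(34.7°) = 208.9 m
throw_B = 119 × sin(21.2°) = 43.03 m
total = 208.9 + 43.03 = 252 m

252 m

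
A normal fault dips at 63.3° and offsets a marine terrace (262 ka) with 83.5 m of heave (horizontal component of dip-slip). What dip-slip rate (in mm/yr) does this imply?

dip-slip = heave / cos(dip) = 83.5 m / cos(63.3°) = 185.8 m
rate = 185.8 m / 262 ka = 0.000709 m/yr = 0.709 mm/yr

0.709 mm/yr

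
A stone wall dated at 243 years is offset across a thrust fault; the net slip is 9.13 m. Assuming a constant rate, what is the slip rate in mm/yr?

37.6 mm/yr

rate = 9.13 m / 243 years = 0.0376 m/yr = 37.6 mm/yr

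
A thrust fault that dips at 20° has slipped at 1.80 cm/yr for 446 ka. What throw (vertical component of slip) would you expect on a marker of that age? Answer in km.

dip-slip = rate × time = 1.80 cm/yr × 446 ka = 8028 m
throw = dip-slip × sin(dip) = 8028 × sin(20°) = 2750 m = 2.75 km

2.75 km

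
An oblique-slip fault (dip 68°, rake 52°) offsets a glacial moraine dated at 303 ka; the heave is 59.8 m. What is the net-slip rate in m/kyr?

0.669 m/kyr

dip-slip = heave / cos(dip) = 59.8 / cos(68°) = 159.6 m
net slip = dip-slip / sin(rake) = 159.6 / sin(52°) = 202.6 m
rate = 202.6 m / 303 ka = 0.000669 m/yr = 0.669 m/kyr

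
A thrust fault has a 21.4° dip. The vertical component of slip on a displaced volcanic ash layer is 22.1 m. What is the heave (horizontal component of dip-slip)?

heave = throw / tan(dip) = 22.1 / tan(21.4°) = 56.4 m

56.4 m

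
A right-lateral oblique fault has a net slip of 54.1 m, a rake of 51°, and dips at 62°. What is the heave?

19.7 m

dip-slip = net slip × sin(rake) = 54.1 m × sin(51°) = 42.04 m
heave = dip-slip × cos(dip) = 42.04 × cos(62°) = 19.7 m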